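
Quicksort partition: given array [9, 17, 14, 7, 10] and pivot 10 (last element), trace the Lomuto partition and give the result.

Lomuto partition with pivot = 10:

Initial array: [9, 17, 14, 7, 10]

arr[0]=9 <= 10: swap with position 0, array becomes [9, 17, 14, 7, 10]
arr[1]=17 > 10: no swap
arr[2]=14 > 10: no swap
arr[3]=7 <= 10: swap with position 1, array becomes [9, 7, 14, 17, 10]

Place pivot at position 2: [9, 7, 10, 17, 14]
Pivot position: 2

After partitioning with pivot 10, the array becomes [9, 7, 10, 17, 14]. The pivot is placed at index 2. All elements to the left of the pivot are <= 10, and all elements to the right are > 10.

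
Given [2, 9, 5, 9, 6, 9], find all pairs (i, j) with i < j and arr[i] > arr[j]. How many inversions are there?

Finding inversions in [2, 9, 5, 9, 6, 9]:

(1, 2): arr[1]=9 > arr[2]=5
(1, 4): arr[1]=9 > arr[4]=6
(3, 4): arr[3]=9 > arr[4]=6

Total inversions: 3

The array has 3 inversion(s): (1,2), (1,4), (3,4). Each pair (i,j) satisfies i < j and arr[i] > arr[j].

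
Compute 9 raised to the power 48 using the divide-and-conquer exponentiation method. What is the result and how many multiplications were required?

Computing 9^48 by squaring (build up from 9^1; each line after the first costs one multiplication):

9^1 = 9
9^2 = (9^1)^2 = 9^2 = 81
9^3 = 9 * 9^2 = 9 * 81 = 729
9^6 = (9^3)^2 = 729^2 = 531441
9^12 = (9^6)^2 = 531441^2 = 282429536481
9^24 = (9^12)^2 = 282429536481^2 = 79766443076872509863361
9^48 = (9^24)^2 = 79766443076872509863361^2 = 6362685441135942358474828762538534230890216321

Result: 6362685441135942358474828762538534230890216321
Multiplications needed: 6 (6 lines after 9^1)

9^48 = 6362685441135942358474828762538534230890216321. Using exponentiation by squaring, this requires 6 multiplications. The key idea: if the exponent is even, square the half-power; if odd, multiply by the base once.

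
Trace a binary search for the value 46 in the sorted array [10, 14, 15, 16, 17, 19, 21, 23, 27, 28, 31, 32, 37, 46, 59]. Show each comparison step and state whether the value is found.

Binary search for 46 in [10, 14, 15, 16, 17, 19, 21, 23, 27, 28, 31, 32, 37, 46, 59]:

lo=0, hi=14, mid=7, arr[mid]=23 -> 23 < 46, search right half
lo=8, hi=14, mid=11, arr[mid]=32 -> 32 < 46, search right half
lo=12, hi=14, mid=13, arr[mid]=46 -> Found target at index 13!

Binary search finds 46 at index 13 after 3 comparisons. The search repeatedly halves the search space by comparing with the middle element.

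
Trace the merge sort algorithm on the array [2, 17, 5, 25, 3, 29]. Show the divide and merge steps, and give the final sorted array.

Merge sort trace:

Split: [2, 17, 5, 25, 3, 29] -> [2, 17, 5] and [25, 3, 29]
  Split: [2, 17, 5] -> [2] and [17, 5]
    Split: [17, 5] -> [17] and [5]
    Merge: [17] + [5] -> [5, 17]
  Merge: [2] + [5, 17] -> [2, 5, 17]
  Split: [25, 3, 29] -> [25] and [3, 29]
    Split: [3, 29] -> [3] and [29]
    Merge: [3] + [29] -> [3, 29]
  Merge: [25] + [3, 29] -> [3, 25, 29]
Merge: [2, 5, 17] + [3, 25, 29] -> [2, 3, 5, 17, 25, 29]

Final sorted array: [2, 3, 5, 17, 25, 29]

The merge sort proceeds by recursively splitting the array and merging sorted halves.
After all merges, the sorted array is [2, 3, 5, 17, 25, 29].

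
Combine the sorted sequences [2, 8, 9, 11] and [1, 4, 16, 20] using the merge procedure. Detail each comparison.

Merging process:

Compare 2 vs 1: take 1 from right. Merged: [1]
Compare 2 vs 4: take 2 from left. Merged: [1, 2]
Compare 8 vs 4: take 4 from right. Merged: [1, 2, 4]
Compare 8 vs 16: take 8 from left. Merged: [1, 2, 4, 8]
Compare 9 vs 16: take 9 from left. Merged: [1, 2, 4, 8, 9]
Compare 11 vs 16: take 11 from left. Merged: [1, 2, 4, 8, 9, 11]
Append remaining from right: [16, 20]. Merged: [1, 2, 4, 8, 9, 11, 16, 20]

Final merged array: [1, 2, 4, 8, 9, 11, 16, 20]
Total comparisons: 6

The merged array is [1, 2, 4, 8, 9, 11, 16, 20], requiring 6 comparisons. The merge step runs in O(n) time where n is the total number of elements.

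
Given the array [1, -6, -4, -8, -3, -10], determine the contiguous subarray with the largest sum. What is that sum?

Using Kadane's algorithm on [1, -6, -4, -8, -3, -10]:

Scanning through the array:
Position 1 (value -6): max_ending_here = -5, max_so_far = 1
Position 2 (value -4): max_ending_here = -4, max_so_far = 1
Position 3 (value -8): max_ending_here = -8, max_so_far = 1
Position 4 (value -3): max_ending_here = -3, max_so_far = 1
Position 5 (value -10): max_ending_here = -10, max_so_far = 1

Maximum subarray: [1]
Maximum sum: 1

The maximum subarray is [1] with sum 1. This subarray runs from index 0 to index 0.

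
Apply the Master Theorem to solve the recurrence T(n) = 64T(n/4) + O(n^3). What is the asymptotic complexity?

Master Theorem for T(n) = 64T(n/4) + O(n^3):

a = 64, b = 4, c = 3
log_b(a) = log_4(64) = 3.0000

Case 2: c = 3 = log_4(64) = 3.0000
T(n) = O(n^3 log n) = O(n^3 log n)

For T(n) = 64T(n/4) + O(n^3): log_4(64) = 3.0000. This is Case 2 of the Master Theorem (c = log_b(a), equal work at all levels), giving O(n^3 log n).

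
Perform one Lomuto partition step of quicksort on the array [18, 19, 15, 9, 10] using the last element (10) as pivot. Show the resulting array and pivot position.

Lomuto partition with pivot = 10:

Initial array: [18, 19, 15, 9, 10]

arr[0]=18 > 10: no swap
arr[1]=19 > 10: no swap
arr[2]=15 > 10: no swap
arr[3]=9 <= 10: swap with position 0, array becomes [9, 19, 15, 18, 10]

Place pivot at position 1: [9, 10, 15, 18, 19]
Pivot position: 1

After partitioning with pivot 10, the array becomes [9, 10, 15, 18, 19]. The pivot is placed at index 1. All elements to the left of the pivot are <= 10, and all elements to the right are > 10.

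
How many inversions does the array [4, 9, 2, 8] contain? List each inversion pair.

Finding inversions in [4, 9, 2, 8]:

(0, 2): arr[0]=4 > arr[2]=2
(1, 2): arr[1]=9 > arr[2]=2
(1, 3): arr[1]=9 > arr[3]=8

Total inversions: 3

The array has 3 inversion(s): (0,2), (1,2), (1,3). Each pair (i,j) satisfies i < j and arr[i] > arr[j].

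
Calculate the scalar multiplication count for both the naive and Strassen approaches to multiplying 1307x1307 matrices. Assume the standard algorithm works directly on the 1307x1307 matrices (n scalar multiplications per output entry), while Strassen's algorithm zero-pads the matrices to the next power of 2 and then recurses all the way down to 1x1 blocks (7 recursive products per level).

Matrix multiplication for 1307x1307 matrices:

Strassen's algorithm requires power-of-2 dimensions. Pad 1307x1307 to 2048x2048 (next power of 2).

Standard algorithm: 1307^3 = 2232681443 multiplications
Strassen's algorithm: 7^(log2(2048)) = 7^11 = 1977326743 multiplications
Savings: 2232681443 - 1977326743 = 255354700 multiplications

Standard: 2232681443 multiplications (1307^3). Strassen: 1977326743 multiplications (7^11, after padding to 2048x2048). Strassen reduces 8 recursive multiplications to 7 at each level.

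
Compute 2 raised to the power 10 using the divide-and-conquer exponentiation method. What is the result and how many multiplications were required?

Computing 2^10 by squaring (build up from 2^1; each line after the first costs one multiplication):

2^1 = 2
2^2 = (2^1)^2 = 2^2 = 4
2^4 = (2^2)^2 = 4^2 = 16
2^5 = 2 * 2^4 = 2 * 16 = 32
2^10 = (2^5)^2 = 32^2 = 1024

Result: 1024
Multiplications needed: 4 (4 lines after 2^1)

2^10 = 1024. Using exponentiation by squaring, this requires 4 multiplications. The key idea: if the exponent is even, square the half-power; if odd, multiply by the base once.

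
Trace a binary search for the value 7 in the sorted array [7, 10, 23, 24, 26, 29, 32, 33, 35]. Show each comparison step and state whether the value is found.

Binary search for 7 in [7, 10, 23, 24, 26, 29, 32, 33, 35]:

lo=0, hi=8, mid=4, arr[mid]=26 -> 26 > 7, search left half
lo=0, hi=3, mid=1, arr[mid]=10 -> 10 > 7, search left half
lo=0, hi=0, mid=0, arr[mid]=7 -> Found target at index 0!

Binary search finds 7 at index 0 after 3 comparisons. The search repeatedly halves the search space by comparing with the middle element.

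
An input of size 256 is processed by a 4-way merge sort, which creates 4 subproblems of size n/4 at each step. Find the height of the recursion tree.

For divide and conquer with division factor 4:

Problem sizes at each level:
Level 0: 256
Level 1: 64
Level 2: 16
Level 3: 4
Level 4: 1

The root is level 0 and the size-1 base case is level 4 (the tree spans levels 0 through 4, i.e. 5 levels counting the root), so the depth is the number of divisions: log_4(256) = 4

The recursion tree depth is log_4(256) = 4. At each level, the problem size is divided by 4, so it takes 4 divisions to reduce to a base case of size 1. The algorithm makes 4 recursive calls at each level.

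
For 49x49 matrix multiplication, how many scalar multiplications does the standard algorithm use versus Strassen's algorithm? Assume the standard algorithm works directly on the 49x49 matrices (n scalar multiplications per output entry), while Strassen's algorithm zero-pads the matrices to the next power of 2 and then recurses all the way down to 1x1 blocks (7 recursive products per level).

Matrix multiplication for 49x49 matrices:

Strassen's algorithm requires power-of-2 dimensions. Pad 49x49 to 64x64 (next power of 2).

Standard algorithm: 49^3 = 117649 multiplications
Strassen's algorithm: 7^(log2(64)) = 7^6 = 117649 multiplications
Savings: 117649 - 117649 = 0 multiplications

Standard: 117649 multiplications (49^3). Strassen: 117649 multiplications (7^6, after padding to 64x64). Strassen reduces 8 recursive multiplications to 7 at each level.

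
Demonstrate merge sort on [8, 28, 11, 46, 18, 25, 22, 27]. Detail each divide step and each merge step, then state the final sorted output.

Merge sort trace:

Split: [8, 28, 11, 46, 18, 25, 22, 27] -> [8, 28, 11, 46] and [18, 25, 22, 27]
  Split: [8, 28, 11, 46] -> [8, 28] and [11, 46]
    Split: [8, 28] -> [8] and [28]
    Merge: [8] + [28] -> [8, 28]
    Split: [11, 46] -> [11] and [46]
    Merge: [11] + [46] -> [11, 46]
  Merge: [8, 28] + [11, 46] -> [8, 11, 28, 46]
  Split: [18, 25, 22, 27] -> [18, 25] and [22, 27]
    Split: [18, 25] -> [18] and [25]
    Merge: [18] + [25] -> [18, 25]
    Split: [22, 27] -> [22] and [27]
    Merge: [22] + [27] -> [22, 27]
  Merge: [18, 25] + [22, 27] -> [18, 22, 25, 27]
Merge: [8, 11, 28, 46] + [18, 22, 25, 27] -> [8, 11, 18, 22, 25, 27, 28, 46]

Final sorted array: [8, 11, 18, 22, 25, 27, 28, 46]

The merge sort proceeds by recursively splitting the array and merging sorted halves.
After all merges, the sorted array is [8, 11, 18, 22, 25, 27, 28, 46].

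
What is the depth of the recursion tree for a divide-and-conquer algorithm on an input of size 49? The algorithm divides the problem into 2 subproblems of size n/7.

For divide and conquer with division factor 7:

Problem sizes at each level:
Level 0: 49
Level 1: 7
Level 2: 1

The root is level 0 and the size-1 base case is level 2 (the tree spans levels 0 through 2, i.e. 3 levels counting the root), so the depth is the number of divisions: log_7(49) = 2

The recursion tree depth is log_7(49) = 2. At each level, the problem size is divided by 7, so it takes 2 divisions to reduce to a base case of size 1. The algorithm makes 2 recursive calls at each level.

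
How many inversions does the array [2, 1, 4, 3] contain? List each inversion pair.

Finding inversions in [2, 1, 4, 3]:

(0, 1): arr[0]=2 > arr[1]=1
(2, 3): arr[2]=4 > arr[3]=3

Total inversions: 2

The array has 2 inversion(s): (0,1), (2,3). Each pair (i,j) satisfies i < j and arr[i] > arr[j].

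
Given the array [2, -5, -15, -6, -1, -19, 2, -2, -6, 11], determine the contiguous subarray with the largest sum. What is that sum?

Using Kadane's algorithm on [2, -5, -15, -6, -1, -19, 2, -2, -6, 11]:

Scanning through the array:
Position 1 (value -5): max_ending_here = -3, max_so_far = 2
Position 2 (value -15): max_ending_here = -15, max_so_far = 2
Position 3 (value -6): max_ending_here = -6, max_so_far = 2
Position 4 (value -1): max_ending_here = -1, max_so_far = 2
Position 5 (value -19): max_ending_here = -19, max_so_far = 2
Position 6 (value 2): max_ending_here = 2, max_so_far = 2
Position 7 (value -2): max_ending_here = 0, max_so_far = 2
Position 8 (value -6): max_ending_here = -6, max_so_far = 2
Position 9 (value 11): max_ending_here = 11, max_so_far = 11

Maximum subarray: [11]
Maximum sum: 11

The maximum subarray is [11] with sum 11. This subarray runs from index 9 to index 9.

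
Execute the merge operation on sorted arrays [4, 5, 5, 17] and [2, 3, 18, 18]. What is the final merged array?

Merging process:

Compare 4 vs 2: take 2 from right. Merged: [2]
Compare 4 vs 3: take 3 from right. Merged: [2, 3]
Compare 4 vs 18: take 4 from left. Merged: [2, 3, 4]
Compare 5 vs 18: take 5 from left. Merged: [2, 3, 4, 5]
Compare 5 vs 18: take 5 from left. Merged: [2, 3, 4, 5, 5]
Compare 17 vs 18: take 17 from left. Merged: [2, 3, 4, 5, 5, 17]
Append remaining from right: [18, 18]. Merged: [2, 3, 4, 5, 5, 17, 18, 18]

Final merged array: [2, 3, 4, 5, 5, 17, 18, 18]
Total comparisons: 6

The merged array is [2, 3, 4, 5, 5, 17, 18, 18], requiring 6 comparisons. The merge step runs in O(n) time where n is the total number of elements.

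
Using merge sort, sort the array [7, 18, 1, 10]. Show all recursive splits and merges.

Merge sort trace:

Split: [7, 18, 1, 10] -> [7, 18] and [1, 10]
  Split: [7, 18] -> [7] and [18]
  Merge: [7] + [18] -> [7, 18]
  Split: [1, 10] -> [1] and [10]
  Merge: [1] + [10] -> [1, 10]
Merge: [7, 18] + [1, 10] -> [1, 7, 10, 18]

Final sorted array: [1, 7, 10, 18]

The merge sort proceeds by recursively splitting the array and merging sorted halves.
After all merges, the sorted array is [1, 7, 10, 18].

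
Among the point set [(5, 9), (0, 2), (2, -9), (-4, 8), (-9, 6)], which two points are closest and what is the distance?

Computing all pairwise distances among 5 points:

d((5, 9), (0, 2)) = 8.6023
d((5, 9), (2, -9)) = 18.2483
d((5, 9), (-4, 8)) = 9.0554
d((5, 9), (-9, 6)) = 14.3178
d((0, 2), (2, -9)) = 11.1803
d((0, 2), (-4, 8)) = 7.2111
d((0, 2), (-9, 6)) = 9.8489
d((2, -9), (-4, 8)) = 18.0278
d((2, -9), (-9, 6)) = 18.6011
d((-4, 8), (-9, 6)) = 5.3852 <-- minimum

Closest pair: (-4, 8) and (-9, 6) with distance 5.3852

The closest pair is (-4, 8) and (-9, 6) with Euclidean distance 5.3852. For 5 points, brute-force pairwise comparison is shown above. For large n, the divide-and-conquer algorithm (sort by x, recurse on halves, check the dividing strip) achieves O(n log n).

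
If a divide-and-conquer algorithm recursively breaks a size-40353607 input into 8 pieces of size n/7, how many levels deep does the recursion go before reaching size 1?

For divide and conquer with division factor 7:

Problem sizes at each level:
Level 0: 40353607
Level 1: 5764801
Level 2: 823543
Level 3: 117649
Level 4: 16807
Level 5: 2401
Level 6: 343
Level 7: 49
Level 8: 7
Level 9: 1

The root is level 0 and the size-1 base case is level 9 (the tree spans levels 0 through 9, i.e. 10 levels counting the root), so the depth is the number of divisions: log_7(40353607) = 9

The recursion tree depth is log_7(40353607) = 9. At each level, the problem size is divided by 7, so it takes 9 divisions to reduce to a base case of size 1. The algorithm makes 8 recursive calls at each level.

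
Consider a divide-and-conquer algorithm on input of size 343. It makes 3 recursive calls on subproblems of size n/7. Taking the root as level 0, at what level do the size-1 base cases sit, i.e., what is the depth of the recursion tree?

For divide and conquer with division factor 7:

Problem sizes at each level:
Level 0: 343
Level 1: 49
Level 2: 7
Level 3: 1

The root is level 0 and the size-1 base case is level 3 (the tree spans levels 0 through 3, i.e. 4 levels counting the root), so the depth is the number of divisions: log_7(343) = 3

The recursion tree depth is log_7(343) = 3. At each level, the problem size is divided by 7, so it takes 3 divisions to reduce to a base case of size 1. The algorithm makes 3 recursive calls at each level.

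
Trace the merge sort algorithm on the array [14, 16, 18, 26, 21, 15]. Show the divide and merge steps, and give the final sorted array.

Merge sort trace:

Split: [14, 16, 18, 26, 21, 15] -> [14, 16, 18] and [26, 21, 15]
  Split: [14, 16, 18] -> [14] and [16, 18]
    Split: [16, 18] -> [16] and [18]
    Merge: [16] + [18] -> [16, 18]
  Merge: [14] + [16, 18] -> [14, 16, 18]
  Split: [26, 21, 15] -> [26] and [21, 15]
    Split: [21, 15] -> [21] and [15]
    Merge: [21] + [15] -> [15, 21]
  Merge: [26] + [15, 21] -> [15, 21, 26]
Merge: [14, 16, 18] + [15, 21, 26] -> [14, 15, 16, 18, 21, 26]

Final sorted array: [14, 15, 16, 18, 21, 26]

The merge sort proceeds by recursively splitting the array and merging sorted halves.
After all merges, the sorted array is [14, 15, 16, 18, 21, 26].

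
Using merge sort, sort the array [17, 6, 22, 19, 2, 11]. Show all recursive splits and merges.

Merge sort trace:

Split: [17, 6, 22, 19, 2, 11] -> [17, 6, 22] and [19, 2, 11]
  Split: [17, 6, 22] -> [17] and [6, 22]
    Split: [6, 22] -> [6] and [22]
    Merge: [6] + [22] -> [6, 22]
  Merge: [17] + [6, 22] -> [6, 17, 22]
  Split: [19, 2, 11] -> [19] and [2, 11]
    Split: [2, 11] -> [2] and [11]
    Merge: [2] + [11] -> [2, 11]
  Merge: [19] + [2, 11] -> [2, 11, 19]
Merge: [6, 17, 22] + [2, 11, 19] -> [2, 6, 11, 17, 19, 22]

Final sorted array: [2, 6, 11, 17, 19, 22]

The merge sort proceeds by recursively splitting the array and merging sorted halves.
After all merges, the sorted array is [2, 6, 11, 17, 19, 22].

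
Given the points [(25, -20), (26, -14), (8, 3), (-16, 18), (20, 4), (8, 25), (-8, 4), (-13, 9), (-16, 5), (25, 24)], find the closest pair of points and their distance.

Computing all pairwise distances among 10 points:

d((25, -20), (26, -14)) = 6.0828
d((25, -20), (8, 3)) = 28.6007
d((25, -20), (-16, 18)) = 55.9017
d((25, -20), (20, 4)) = 24.5153
d((25, -20), (8, 25)) = 48.1041
d((25, -20), (-8, 4)) = 40.8044
d((25, -20), (-13, 9)) = 47.8017
d((25, -20), (-16, 5)) = 48.0208
d((25, -20), (25, 24)) = 44.0
d((26, -14), (8, 3)) = 24.7588
d((26, -14), (-16, 18)) = 52.8015
d((26, -14), (20, 4)) = 18.9737
d((26, -14), (8, 25)) = 42.9535
d((26, -14), (-8, 4)) = 38.4708
d((26, -14), (-13, 9)) = 45.2769
d((26, -14), (-16, 5)) = 46.0977
d((26, -14), (25, 24)) = 38.0132
d((8, 3), (-16, 18)) = 28.3019
d((8, 3), (20, 4)) = 12.0416
d((8, 3), (8, 25)) = 22.0
d((8, 3), (-8, 4)) = 16.0312
d((8, 3), (-13, 9)) = 21.8403
d((8, 3), (-16, 5)) = 24.0832
d((8, 3), (25, 24)) = 27.0185
d((-16, 18), (20, 4)) = 38.6264
d((-16, 18), (8, 25)) = 25.0
d((-16, 18), (-8, 4)) = 16.1245
d((-16, 18), (-13, 9)) = 9.4868
d((-16, 18), (-16, 5)) = 13.0
d((-16, 18), (25, 24)) = 41.4367
d((20, 4), (8, 25)) = 24.1868
d((20, 4), (-8, 4)) = 28.0
d((20, 4), (-13, 9)) = 33.3766
d((20, 4), (-16, 5)) = 36.0139
d((20, 4), (25, 24)) = 20.6155
d((8, 25), (-8, 4)) = 26.4008
d((8, 25), (-13, 9)) = 26.4008
d((8, 25), (-16, 5)) = 31.241
d((8, 25), (25, 24)) = 17.0294
d((-8, 4), (-13, 9)) = 7.0711
d((-8, 4), (-16, 5)) = 8.0623
d((-8, 4), (25, 24)) = 38.5876
d((-13, 9), (-16, 5)) = 5.0 <-- minimum
d((-13, 9), (25, 24)) = 40.8534
d((-16, 5), (25, 24)) = 45.1885

Closest pair: (-13, 9) and (-16, 5) with distance 5.0

The closest pair is (-13, 9) and (-16, 5) with Euclidean distance 5.0. For 10 points, brute-force pairwise comparison is shown above. For large n, the divide-and-conquer algorithm (sort by x, recurse on halves, check the dividing strip) achieves O(n log n).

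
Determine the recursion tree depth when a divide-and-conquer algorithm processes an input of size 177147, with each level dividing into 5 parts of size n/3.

For divide and conquer with division factor 3:

Problem sizes at each level:
Level 0: 177147
Level 1: 59049
Level 2: 19683
Level 3: 6561
Level 4: 2187
Level 5: 729
Level 6: 243
Level 7: 81
Level 8: 27
Level 9: 9
Level 10: 3
Level 11: 1

The root is level 0 and the size-1 base case is level 11 (the tree spans levels 0 through 11, i.e. 12 levels counting the root), so the depth is the number of divisions: log_3(177147) = 11

The recursion tree depth is log_3(177147) = 11. At each level, the problem size is divided by 3, so it takes 11 divisions to reduce to a base case of size 1. The algorithm makes 5 recursive calls at each level.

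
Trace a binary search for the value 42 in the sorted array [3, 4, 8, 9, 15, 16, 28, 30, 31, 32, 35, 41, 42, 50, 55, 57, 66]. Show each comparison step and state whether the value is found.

Binary search for 42 in [3, 4, 8, 9, 15, 16, 28, 30, 31, 32, 35, 41, 42, 50, 55, 57, 66]:

lo=0, hi=16, mid=8, arr[mid]=31 -> 31 < 42, search right half
lo=9, hi=16, mid=12, arr[mid]=42 -> Found target at index 12!

Binary search finds 42 at index 12 after 2 comparisons. The search repeatedly halves the search space by comparing with the middle element.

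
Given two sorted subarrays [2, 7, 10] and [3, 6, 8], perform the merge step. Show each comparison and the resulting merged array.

Merging process:

Compare 2 vs 3: take 2 from left. Merged: [2]
Compare 7 vs 3: take 3 from right. Merged: [2, 3]
Compare 7 vs 6: take 6 from right. Merged: [2, 3, 6]
Compare 7 vs 8: take 7 from left. Merged: [2, 3, 6, 7]
Compare 10 vs 8: take 8 from right. Merged: [2, 3, 6, 7, 8]
Append remaining from left: [10]. Merged: [2, 3, 6, 7, 8, 10]

Final merged array: [2, 3, 6, 7, 8, 10]
Total comparisons: 5

The merged array is [2, 3, 6, 7, 8, 10], requiring 5 comparisons. The merge step runs in O(n) time where n is the total number of elements.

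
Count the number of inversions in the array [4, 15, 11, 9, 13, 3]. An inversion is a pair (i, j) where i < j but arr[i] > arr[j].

Finding inversions in [4, 15, 11, 9, 13, 3]:

(0, 5): arr[0]=4 > arr[5]=3
(1, 2): arr[1]=15 > arr[2]=11
(1, 3): arr[1]=15 > arr[3]=9
(1, 4): arr[1]=15 > arr[4]=13
(1, 5): arr[1]=15 > arr[5]=3
(2, 3): arr[2]=11 > arr[3]=9
(2, 5): arr[2]=11 > arr[5]=3
(3, 5): arr[3]=9 > arr[5]=3
(4, 5): arr[4]=13 > arr[5]=3

Total inversions: 9

The array has 9 inversion(s): (0,5), (1,2), (1,3), (1,4), (1,5), (2,3), (2,5), (3,5), (4,5). Each pair (i,j) satisfies i < j and arr[i] > arr[j].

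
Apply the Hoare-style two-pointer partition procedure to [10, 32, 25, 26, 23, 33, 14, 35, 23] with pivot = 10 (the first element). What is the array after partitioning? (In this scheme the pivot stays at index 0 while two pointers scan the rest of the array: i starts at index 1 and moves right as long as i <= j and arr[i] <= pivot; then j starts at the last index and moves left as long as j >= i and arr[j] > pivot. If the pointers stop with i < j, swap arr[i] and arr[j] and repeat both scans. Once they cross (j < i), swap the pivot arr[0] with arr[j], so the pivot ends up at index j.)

Hoare-style two-pointer partition with pivot = 10:

Initial array: [10, 32, 25, 26, 23, 33, 14, 35, 23]

Pointers start at i = 1, j = 8.
i ends at 1, j ends at 0: the pointers have crossed (j < i), so scanning stops.

j = 0, so swapping arr[0] with arr[j] leaves the pivot at position 0: [10, 32, 25, 26, 23, 33, 14, 35, 23]
Pivot position: 0

After partitioning with pivot 10, the array becomes [10, 32, 25, 26, 23, 33, 14, 35, 23]. The pivot is placed at index 0. All elements to the left of the pivot are <= 10, and all elements to the right are > 10.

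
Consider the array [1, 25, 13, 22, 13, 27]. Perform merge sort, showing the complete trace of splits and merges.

Merge sort trace:

Split: [1, 25, 13, 22, 13, 27] -> [1, 25, 13] and [22, 13, 27]
  Split: [1, 25, 13] -> [1] and [25, 13]
    Split: [25, 13] -> [25] and [13]
    Merge: [25] + [13] -> [13, 25]
  Merge: [1] + [13, 25] -> [1, 13, 25]
  Split: [22, 13, 27] -> [22] and [13, 27]
    Split: [13, 27] -> [13] and [27]
    Merge: [13] + [27] -> [13, 27]
  Merge: [22] + [13, 27] -> [13, 22, 27]
Merge: [1, 13, 25] + [13, 22, 27] -> [1, 13, 13, 22, 25, 27]

Final sorted array: [1, 13, 13, 22, 25, 27]

The merge sort proceeds by recursively splitting the array and merging sorted halves.
After all merges, the sorted array is [1, 13, 13, 22, 25, 27].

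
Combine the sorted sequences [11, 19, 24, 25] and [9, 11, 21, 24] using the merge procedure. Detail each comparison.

Merging process:

Compare 11 vs 9: take 9 from right. Merged: [9]
Compare 11 vs 11: take 11 from left. Merged: [9, 11]
Compare 19 vs 11: take 11 from right. Merged: [9, 11, 11]
Compare 19 vs 21: take 19 from left. Merged: [9, 11, 11, 19]
Compare 24 vs 21: take 21 from right. Merged: [9, 11, 11, 19, 21]
Compare 24 vs 24: take 24 from left. Merged: [9, 11, 11, 19, 21, 24]
Compare 25 vs 24: take 24 from right. Merged: [9, 11, 11, 19, 21, 24, 24]
Append remaining from left: [25]. Merged: [9, 11, 11, 19, 21, 24, 24, 25]

Final merged array: [9, 11, 11, 19, 21, 24, 24, 25]
Total comparisons: 7

The merged array is [9, 11, 11, 19, 21, 24, 24, 25], requiring 7 comparisons. The merge step runs in O(n) time where n is the total number of elements.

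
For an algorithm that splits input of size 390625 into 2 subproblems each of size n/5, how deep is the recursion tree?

For divide and conquer with division factor 5:

Problem sizes at each level:
Level 0: 390625
Level 1: 78125
Level 2: 15625
Level 3: 3125
Level 4: 625
Level 5: 125
Level 6: 25
Level 7: 5
Level 8: 1

The root is level 0 and the size-1 base case is level 8 (the tree spans levels 0 through 8, i.e. 9 levels counting the root), so the depth is the number of divisions: log_5(390625) = 8

The recursion tree depth is log_5(390625) = 8. At each level, the problem size is divided by 5, so it takes 8 divisions to reduce to a base case of size 1. The algorithm makes 2 recursive calls at each level.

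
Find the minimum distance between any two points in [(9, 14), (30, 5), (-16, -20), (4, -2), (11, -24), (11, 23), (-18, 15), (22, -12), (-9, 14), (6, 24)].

Computing all pairwise distances among 10 points:

d((9, 14), (30, 5)) = 22.8473
d((9, 14), (-16, -20)) = 42.2019
d((9, 14), (4, -2)) = 16.7631
d((9, 14), (11, -24)) = 38.0526
d((9, 14), (11, 23)) = 9.2195
d((9, 14), (-18, 15)) = 27.0185
d((9, 14), (22, -12)) = 29.0689
d((9, 14), (-9, 14)) = 18.0
d((9, 14), (6, 24)) = 10.4403
d((30, 5), (-16, -20)) = 52.3546
d((30, 5), (4, -2)) = 26.9258
d((30, 5), (11, -24)) = 34.6699
d((30, 5), (11, 23)) = 26.1725
d((30, 5), (-18, 15)) = 49.0306
d((30, 5), (22, -12)) = 18.7883
d((30, 5), (-9, 14)) = 40.025
d((30, 5), (6, 24)) = 30.6105
d((-16, -20), (4, -2)) = 26.9072
d((-16, -20), (11, -24)) = 27.2947
d((-16, -20), (11, 23)) = 50.774
d((-16, -20), (-18, 15)) = 35.0571
d((-16, -20), (22, -12)) = 38.833
d((-16, -20), (-9, 14)) = 34.7131
d((-16, -20), (6, 24)) = 49.1935
d((4, -2), (11, -24)) = 23.0868
d((4, -2), (11, 23)) = 25.9615
d((4, -2), (-18, 15)) = 27.8029
d((4, -2), (22, -12)) = 20.5913
d((4, -2), (-9, 14)) = 20.6155
d((4, -2), (6, 24)) = 26.0768
d((11, -24), (11, 23)) = 47.0
d((11, -24), (-18, 15)) = 48.6004
d((11, -24), (22, -12)) = 16.2788
d((11, -24), (-9, 14)) = 42.9418
d((11, -24), (6, 24)) = 48.2597
d((11, 23), (-18, 15)) = 30.0832
d((11, 23), (22, -12)) = 36.6879
d((11, 23), (-9, 14)) = 21.9317
d((11, 23), (6, 24)) = 5.099 <-- minimum
d((-18, 15), (22, -12)) = 48.2597
d((-18, 15), (-9, 14)) = 9.0554
d((-18, 15), (6, 24)) = 25.632
d((22, -12), (-9, 14)) = 40.4599
d((22, -12), (6, 24)) = 39.3954
d((-9, 14), (6, 24)) = 18.0278

Closest pair: (11, 23) and (6, 24) with distance 5.099

The closest pair is (11, 23) and (6, 24) with Euclidean distance 5.099. For 10 points, brute-force pairwise comparison is shown above. For large n, the divide-and-conquer algorithm (sort by x, recurse on halves, check the dividing strip) achieves O(n log n).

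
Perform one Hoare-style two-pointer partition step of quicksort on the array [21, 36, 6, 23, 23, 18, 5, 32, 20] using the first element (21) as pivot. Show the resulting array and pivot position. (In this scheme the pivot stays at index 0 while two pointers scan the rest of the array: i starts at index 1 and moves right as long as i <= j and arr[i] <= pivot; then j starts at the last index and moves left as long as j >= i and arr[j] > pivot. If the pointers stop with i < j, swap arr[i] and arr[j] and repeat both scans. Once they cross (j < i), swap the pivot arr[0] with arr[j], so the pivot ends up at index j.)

Hoare-style two-pointer partition with pivot = 21:

Initial array: [21, 36, 6, 23, 23, 18, 5, 32, 20]

Pointers start at i = 1, j = 8.
i stops at index 1 (arr[1]=36 > 21), j stops at index 8 (arr[8]=20 <= 21): swap arr[1] and arr[8], array becomes [21, 20, 6, 23, 23, 18, 5, 32, 36]
i stops at index 3 (arr[3]=23 > 21), j stops at index 6 (arr[6]=5 <= 21): swap arr[3] and arr[6], array becomes [21, 20, 6, 5, 23, 18, 23, 32, 36]
i stops at index 4 (arr[4]=23 > 21), j stops at index 5 (arr[5]=18 <= 21): swap arr[4] and arr[5], array becomes [21, 20, 6, 5, 18, 23, 23, 32, 36]
i ends at 5, j ends at 4: the pointers have crossed (j < i), so scanning stops.

Swap pivot arr[0] with arr[4] to place pivot at position 4: [18, 20, 6, 5, 21, 23, 23, 32, 36]
Pivot position: 4

After partitioning with pivot 21, the array becomes [18, 20, 6, 5, 21, 23, 23, 32, 36]. The pivot is placed at index 4. All elements to the left of the pivot are <= 21, and all elements to the right are > 21.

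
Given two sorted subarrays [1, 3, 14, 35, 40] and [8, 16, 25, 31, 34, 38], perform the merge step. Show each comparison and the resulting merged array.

Merging process:

Compare 1 vs 8: take 1 from left. Merged: [1]
Compare 3 vs 8: take 3 from left. Merged: [1, 3]
Compare 14 vs 8: take 8 from right. Merged: [1, 3, 8]
Compare 14 vs 16: take 14 from left. Merged: [1, 3, 8, 14]
Compare 35 vs 16: take 16 from right. Merged: [1, 3, 8, 14, 16]
Compare 35 vs 25: take 25 from right. Merged: [1, 3, 8, 14, 16, 25]
Compare 35 vs 31: take 31 from right. Merged: [1, 3, 8, 14, 16, 25, 31]
Compare 35 vs 34: take 34 from right. Merged: [1, 3, 8, 14, 16, 25, 31, 34]
Compare 35 vs 38: take 35 from left. Merged: [1, 3, 8, 14, 16, 25, 31, 34, 35]
Compare 40 vs 38: take 38 from right. Merged: [1, 3, 8, 14, 16, 25, 31, 34, 35, 38]
Append remaining from left: [40]. Merged: [1, 3, 8, 14, 16, 25, 31, 34, 35, 38, 40]

Final merged array: [1, 3, 8, 14, 16, 25, 31, 34, 35, 38, 40]
Total comparisons: 10

The merged array is [1, 3, 8, 14, 16, 25, 31, 34, 35, 38, 40], requiring 10 comparisons. The merge step runs in O(n) time where n is the total number of elements.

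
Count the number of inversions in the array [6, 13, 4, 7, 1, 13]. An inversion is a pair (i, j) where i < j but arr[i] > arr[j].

Finding inversions in [6, 13, 4, 7, 1, 13]:

(0, 2): arr[0]=6 > arr[2]=4
(0, 4): arr[0]=6 > arr[4]=1
(1, 2): arr[1]=13 > arr[2]=4
(1, 3): arr[1]=13 > arr[3]=7
(1, 4): arr[1]=13 > arr[4]=1
(2, 4): arr[2]=4 > arr[4]=1
(3, 4): arr[3]=7 > arr[4]=1

Total inversions: 7

The array has 7 inversion(s): (0,2), (0,4), (1,2), (1,3), (1,4), (2,4), (3,4). Each pair (i,j) satisfies i < j and arr[i] > arr[j].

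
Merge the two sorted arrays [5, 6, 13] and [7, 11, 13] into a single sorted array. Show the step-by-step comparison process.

Merging process:

Compare 5 vs 7: take 5 from left. Merged: [5]
Compare 6 vs 7: take 6 from left. Merged: [5, 6]
Compare 13 vs 7: take 7 from right. Merged: [5, 6, 7]
Compare 13 vs 11: take 11 from right. Merged: [5, 6, 7, 11]
Compare 13 vs 13: take 13 from left. Merged: [5, 6, 7, 11, 13]
Append remaining from right: [13]. Merged: [5, 6, 7, 11, 13, 13]

Final merged array: [5, 6, 7, 11, 13, 13]
Total comparisons: 5

The merged array is [5, 6, 7, 11, 13, 13], requiring 5 comparisons. The merge step runs in O(n) time where n is the total number of elements.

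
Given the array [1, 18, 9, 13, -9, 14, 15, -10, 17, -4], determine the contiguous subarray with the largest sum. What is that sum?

Using Kadane's algorithm on [1, 18, 9, 13, -9, 14, 15, -10, 17, -4]:

Scanning through the array:
Position 1 (value 18): max_ending_here = 19, max_so_far = 19
Position 2 (value 9): max_ending_here = 28, max_so_far = 28
Position 3 (value 13): max_ending_here = 41, max_so_far = 41
Position 4 (value -9): max_ending_here = 32, max_so_far = 41
Position 5 (value 14): max_ending_here = 46, max_so_far = 46
Position 6 (value 15): max_ending_here = 61, max_so_far = 61
Position 7 (value -10): max_ending_here = 51, max_so_far = 61
Position 8 (value 17): max_ending_here = 68, max_so_far = 68
Position 9 (value -4): max_ending_here = 64, max_so_far = 68

Maximum subarray: [1, 18, 9, 13, -9, 14, 15, -10, 17]
Maximum sum: 68

The maximum subarray is [1, 18, 9, 13, -9, 14, 15, -10, 17] with sum 68. This subarray runs from index 0 to index 8.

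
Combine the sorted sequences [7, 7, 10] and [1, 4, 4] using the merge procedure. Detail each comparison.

Merging process:

Compare 7 vs 1: take 1 from right. Merged: [1]
Compare 7 vs 4: take 4 from right. Merged: [1, 4]
Compare 7 vs 4: take 4 from right. Merged: [1, 4, 4]
Append remaining from left: [7, 7, 10]. Merged: [1, 4, 4, 7, 7, 10]

Final merged array: [1, 4, 4, 7, 7, 10]
Total comparisons: 3

The merged array is [1, 4, 4, 7, 7, 10], requiring 3 comparisons. The merge step runs in O(n) time where n is the total number of elements.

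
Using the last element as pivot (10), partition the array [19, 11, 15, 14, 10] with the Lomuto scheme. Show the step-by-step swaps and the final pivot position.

Lomuto partition with pivot = 10:

Initial array: [19, 11, 15, 14, 10]

arr[0]=19 > 10: no swap
arr[1]=11 > 10: no swap
arr[2]=15 > 10: no swap
arr[3]=14 > 10: no swap

Place pivot at position 0: [10, 11, 15, 14, 19]
Pivot position: 0

After partitioning with pivot 10, the array becomes [10, 11, 15, 14, 19]. The pivot is placed at index 0. All elements to the left of the pivot are <= 10, and all elements to the right are > 10.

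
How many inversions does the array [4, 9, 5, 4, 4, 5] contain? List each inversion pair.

Finding inversions in [4, 9, 5, 4, 4, 5]:

(1, 2): arr[1]=9 > arr[2]=5
(1, 3): arr[1]=9 > arr[3]=4
(1, 4): arr[1]=9 > arr[4]=4
(1, 5): arr[1]=9 > arr[5]=5
(2, 3): arr[2]=5 > arr[3]=4
(2, 4): arr[2]=5 > arr[4]=4

Total inversions: 6

The array has 6 inversion(s): (1,2), (1,3), (1,4), (1,5), (2,3), (2,4). Each pair (i,j) satisfies i < j and arr[i] > arr[j].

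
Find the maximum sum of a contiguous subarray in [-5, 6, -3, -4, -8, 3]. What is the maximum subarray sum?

Using Kadane's algorithm on [-5, 6, -3, -4, -8, 3]:

Scanning through the array:
Position 1 (value 6): max_ending_here = 6, max_so_far = 6
Position 2 (value -3): max_ending_here = 3, max_so_far = 6
Position 3 (value -4): max_ending_here = -1, max_so_far = 6
Position 4 (value -8): max_ending_here = -8, max_so_far = 6
Position 5 (value 3): max_ending_here = 3, max_so_far = 6

Maximum subarray: [6]
Maximum sum: 6

The maximum subarray is [6] with sum 6. This subarray runs from index 1 to index 1.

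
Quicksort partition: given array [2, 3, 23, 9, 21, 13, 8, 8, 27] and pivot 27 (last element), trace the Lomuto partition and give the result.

Lomuto partition with pivot = 27:

Initial array: [2, 3, 23, 9, 21, 13, 8, 8, 27]

arr[0]=2 <= 27: swap with position 0, array becomes [2, 3, 23, 9, 21, 13, 8, 8, 27]
arr[1]=3 <= 27: swap with position 1, array becomes [2, 3, 23, 9, 21, 13, 8, 8, 27]
arr[2]=23 <= 27: swap with position 2, array becomes [2, 3, 23, 9, 21, 13, 8, 8, 27]
arr[3]=9 <= 27: swap with position 3, array becomes [2, 3, 23, 9, 21, 13, 8, 8, 27]
arr[4]=21 <= 27: swap with position 4, array becomes [2, 3, 23, 9, 21, 13, 8, 8, 27]
arr[5]=13 <= 27: swap with position 5, array becomes [2, 3, 23, 9, 21, 13, 8, 8, 27]
arr[6]=8 <= 27: swap with position 6, array becomes [2, 3, 23, 9, 21, 13, 8, 8, 27]
arr[7]=8 <= 27: swap with position 7, array becomes [2, 3, 23, 9, 21, 13, 8, 8, 27]

Place pivot at position 8: [2, 3, 23, 9, 21, 13, 8, 8, 27]
Pivot position: 8

After partitioning with pivot 27, the array becomes [2, 3, 23, 9, 21, 13, 8, 8, 27]. The pivot is placed at index 8. All elements to the left of the pivot are <= 27, and all elements to the right are > 27.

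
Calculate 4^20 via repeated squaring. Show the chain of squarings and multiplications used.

Computing 4^20 by squaring (build up from 4^1; each line after the first costs one multiplication):

4^1 = 4
4^2 = (4^1)^2 = 4^2 = 16
4^4 = (4^2)^2 = 16^2 = 256
4^5 = 4 * 4^4 = 4 * 256 = 1024
4^10 = (4^5)^2 = 1024^2 = 1048576
4^20 = (4^10)^2 = 1048576^2 = 1099511627776

Result: 1099511627776
Multiplications needed: 5 (5 lines after 4^1)

4^20 = 1099511627776. Using exponentiation by squaring, this requires 5 multiplications. The key idea: if the exponent is even, square the half-power; if odd, multiply by the base once.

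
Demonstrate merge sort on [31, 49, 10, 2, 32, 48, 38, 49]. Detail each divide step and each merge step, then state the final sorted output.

Merge sort trace:

Split: [31, 49, 10, 2, 32, 48, 38, 49] -> [31, 49, 10, 2] and [32, 48, 38, 49]
  Split: [31, 49, 10, 2] -> [31, 49] and [10, 2]
    Split: [31, 49] -> [31] and [49]
    Merge: [31] + [49] -> [31, 49]
    Split: [10, 2] -> [10] and [2]
    Merge: [10] + [2] -> [2, 10]
  Merge: [31, 49] + [2, 10] -> [2, 10, 31, 49]
  Split: [32, 48, 38, 49] -> [32, 48] and [38, 49]
    Split: [32, 48] -> [32] and [48]
    Merge: [32] + [48] -> [32, 48]
    Split: [38, 49] -> [38] and [49]
    Merge: [38] + [49] -> [38, 49]
  Merge: [32, 48] + [38, 49] -> [32, 38, 48, 49]
Merge: [2, 10, 31, 49] + [32, 38, 48, 49] -> [2, 10, 31, 32, 38, 48, 49, 49]

Final sorted array: [2, 10, 31, 32, 38, 48, 49, 49]

The merge sort proceeds by recursively splitting the array and merging sorted halves.
After all merges, the sorted array is [2, 10, 31, 32, 38, 48, 49, 49].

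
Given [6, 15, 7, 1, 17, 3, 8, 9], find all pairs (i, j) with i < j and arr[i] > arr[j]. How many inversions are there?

Finding inversions in [6, 15, 7, 1, 17, 3, 8, 9]:

(0, 3): arr[0]=6 > arr[3]=1
(0, 5): arr[0]=6 > arr[5]=3
(1, 2): arr[1]=15 > arr[2]=7
(1, 3): arr[1]=15 > arr[3]=1
(1, 5): arr[1]=15 > arr[5]=3
(1, 6): arr[1]=15 > arr[6]=8
(1, 7): arr[1]=15 > arr[7]=9
(2, 3): arr[2]=7 > arr[3]=1
(2, 5): arr[2]=7 > arr[5]=3
(4, 5): arr[4]=17 > arr[5]=3
(4, 6): arr[4]=17 > arr[6]=8
(4, 7): arr[4]=17 > arr[7]=9

Total inversions: 12

The array has 12 inversion(s): (0,3), (0,5), (1,2), (1,3), (1,5), (1,6), (1,7), (2,3), (2,5), (4,5), (4,6), (4,7). Each pair (i,j) satisfies i < j and arr[i] > arr[j].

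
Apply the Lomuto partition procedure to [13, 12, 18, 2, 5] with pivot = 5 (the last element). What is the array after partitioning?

Lomuto partition with pivot = 5:

Initial array: [13, 12, 18, 2, 5]

arr[0]=13 > 5: no swap
arr[1]=12 > 5: no swap
arr[2]=18 > 5: no swap
arr[3]=2 <= 5: swap with position 0, array becomes [2, 12, 18, 13, 5]

Place pivot at position 1: [2, 5, 18, 13, 12]
Pivot position: 1

After partitioning with pivot 5, the array becomes [2, 5, 18, 13, 12]. The pivot is placed at index 1. All elements to the left of the pivot are <= 5, and all elements to the right are > 5.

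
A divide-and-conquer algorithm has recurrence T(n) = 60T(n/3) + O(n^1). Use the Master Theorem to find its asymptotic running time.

Master Theorem for T(n) = 60T(n/3) + O(n^1):

a = 60, b = 3, c = 1
log_b(a) = log_3(60) = 3.7268

Case 1: c = 1 < log_3(60) = 3.7268
T(n) = O(n^(log_3 60))

For T(n) = 60T(n/3) + O(n^1): log_3(60) = 3.7268. This is Case 1 of the Master Theorem (c < log_b(a), work dominated by leaves), giving O(n^(log_3 60)).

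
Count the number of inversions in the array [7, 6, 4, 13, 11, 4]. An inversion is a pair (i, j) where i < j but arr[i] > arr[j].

Finding inversions in [7, 6, 4, 13, 11, 4]:

(0, 1): arr[0]=7 > arr[1]=6
(0, 2): arr[0]=7 > arr[2]=4
(0, 5): arr[0]=7 > arr[5]=4
(1, 2): arr[1]=6 > arr[2]=4
(1, 5): arr[1]=6 > arr[5]=4
(3, 4): arr[3]=13 > arr[4]=11
(3, 5): arr[3]=13 > arr[5]=4
(4, 5): arr[4]=11 > arr[5]=4

Total inversions: 8

The array has 8 inversion(s): (0,1), (0,2), (0,5), (1,2), (1,5), (3,4), (3,5), (4,5). Each pair (i,j) satisfies i < j and arr[i] > arr[j].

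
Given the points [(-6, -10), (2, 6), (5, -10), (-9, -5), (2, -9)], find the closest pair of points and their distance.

Computing all pairwise distances among 5 points:

d((-6, -10), (2, 6)) = 17.8885
d((-6, -10), (5, -10)) = 11.0
d((-6, -10), (-9, -5)) = 5.831
d((-6, -10), (2, -9)) = 8.0623
d((2, 6), (5, -10)) = 16.2788
d((2, 6), (-9, -5)) = 15.5563
d((2, 6), (2, -9)) = 15.0
d((5, -10), (-9, -5)) = 14.8661
d((5, -10), (2, -9)) = 3.1623 <-- minimum
d((-9, -5), (2, -9)) = 11.7047

Closest pair: (5, -10) and (2, -9) with distance 3.1623

The closest pair is (5, -10) and (2, -9) with Euclidean distance 3.1623. For 5 points, brute-force pairwise comparison is shown above. For large n, the divide-and-conquer algorithm (sort by x, recurse on halves, check the dividing strip) achieves O(n log n).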